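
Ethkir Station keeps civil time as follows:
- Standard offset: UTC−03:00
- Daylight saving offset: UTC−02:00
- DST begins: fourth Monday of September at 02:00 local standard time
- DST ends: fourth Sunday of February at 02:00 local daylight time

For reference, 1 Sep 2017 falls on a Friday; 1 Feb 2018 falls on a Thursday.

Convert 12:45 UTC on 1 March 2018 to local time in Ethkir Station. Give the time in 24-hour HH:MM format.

1 September 2017 is a Friday, so the first Monday is September 4 and the fourth is September 25.
1 February 2018 is a Thursday, so the first Sunday is February 4 and the fourth is February 25.
At the standard offset (UTC−03:00), 12:45 UTC − 3h = 09:45 Ethkir Station standard time.
Daylight saving runs 25 September 2017 – 25 February 2018; the standard-time date in Ethkir Station, 1 March 2018, is outside that window, so Ethkir Station is on standard time at UTC−03:00.
12:45 UTC − 3h = 09:45 local.

09:45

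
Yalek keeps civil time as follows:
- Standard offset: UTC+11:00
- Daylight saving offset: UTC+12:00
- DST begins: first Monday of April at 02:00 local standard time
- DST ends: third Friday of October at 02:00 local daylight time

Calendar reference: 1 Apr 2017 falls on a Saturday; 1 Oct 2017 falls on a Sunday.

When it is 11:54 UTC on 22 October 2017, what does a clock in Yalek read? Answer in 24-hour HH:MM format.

1 April 2017 is a Saturday, so the first Monday is April 3.
1 October 2017 is a Sunday, so the first Friday is October 6 and the third is October 20.
At the standard offset (UTC+11:00), 11:54 UTC + 11h = 22:54 Yalek standard time.
Daylight saving runs 3 April – 20 October; the standard-time date in Yalek, 22 October 2017, is outside that window, so Yalek is on standard time at UTC+11:00.
11:54 UTC + 11h = 22:54 local.

22:54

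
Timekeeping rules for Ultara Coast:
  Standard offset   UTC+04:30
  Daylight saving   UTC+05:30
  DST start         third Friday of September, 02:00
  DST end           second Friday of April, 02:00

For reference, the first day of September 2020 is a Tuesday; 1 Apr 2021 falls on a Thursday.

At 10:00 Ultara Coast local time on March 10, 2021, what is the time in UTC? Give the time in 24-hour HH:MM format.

04:30

1 September 2020 is a Tuesday, so the first Friday is September 4 and the third is September 18.
1 April 2021 is a Thursday, so the first Friday is April 2 and the second is April 9.
March 10, 2021 falls between 18 September 2020 and 9 April 2021, so daylight saving is in effect and Ultara Coast is at UTC+05:30.
10:00 local − 5h30m = 04:30 UTC.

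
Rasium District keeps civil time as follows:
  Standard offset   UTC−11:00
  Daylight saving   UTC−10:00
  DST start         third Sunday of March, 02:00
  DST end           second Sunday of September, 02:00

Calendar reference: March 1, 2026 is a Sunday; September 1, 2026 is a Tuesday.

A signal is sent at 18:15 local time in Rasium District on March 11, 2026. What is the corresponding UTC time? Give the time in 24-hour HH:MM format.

05:15

1 March 2026 is a Sunday, so the first Sunday is March 1 and the third is March 15.
1 September 2026 is a Tuesday, so the first Sunday is September 6 and the second is September 13.
March 11, 2026 is outside the daylight-saving period (15 March – 13 September), so Rasium District is on standard time, UTC−11:00.
18:15 local + 11h = 05:15 UTC (rolling into the next day, 12 March 2026).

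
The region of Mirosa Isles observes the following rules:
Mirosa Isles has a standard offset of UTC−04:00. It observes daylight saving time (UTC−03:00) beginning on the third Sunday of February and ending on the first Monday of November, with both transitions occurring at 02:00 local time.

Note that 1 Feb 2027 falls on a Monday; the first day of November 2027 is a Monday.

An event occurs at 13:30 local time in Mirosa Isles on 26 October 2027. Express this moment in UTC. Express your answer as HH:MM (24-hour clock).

1 February 2027 is a Monday, so the first Sunday is February 7 and the third is February 21.
1 November 2027 is a Monday, so the first Monday is November 1.
26 October 2027 falls between 21 February and 1 November, so daylight saving is in effect and Mirosa Isles is at UTC−03:00.
13:30 local + 3h = 16:30 UTC.

16:30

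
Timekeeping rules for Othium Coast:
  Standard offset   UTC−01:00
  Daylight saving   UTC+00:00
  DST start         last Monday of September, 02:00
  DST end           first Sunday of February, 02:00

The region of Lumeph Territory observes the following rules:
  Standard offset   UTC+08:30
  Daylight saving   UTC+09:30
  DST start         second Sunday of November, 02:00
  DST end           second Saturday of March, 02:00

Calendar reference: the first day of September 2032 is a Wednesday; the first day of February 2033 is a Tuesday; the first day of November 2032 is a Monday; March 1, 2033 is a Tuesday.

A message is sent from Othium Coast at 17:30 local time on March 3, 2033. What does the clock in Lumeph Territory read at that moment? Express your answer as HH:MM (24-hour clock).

04:00

1 September 2032 is a Wednesday, so Mondays fall on 6, 13, 20, 27; the last is September 27.
1 February 2033 is a Tuesday, so the first Sunday is February 6.
Daylight saving runs 27 September 2032 – 6 February 2033; March 3, 2033 is outside that window, so Othium Coast is on standard time at UTC−01:00.
17:30 Othium Coast + 1h = 18:30 UTC.
1 November 2032 is a Monday, so the first Sunday is November 7 and the second is November 14.
1 March 2033 is a Tuesday, so the first Saturday is March 5 and the second is March 12.
At the standard offset (UTC+08:30), 18:30 UTC + 8h30m = 03:00 Lumeph Territory standard time (rolling into the next day, 4 March 2033).
The standard-time date in Lumeph Territory, March 4, 2033, lies within the daylight-saving period (14 November 2032 – 12 March 2033), so Lumeph Territory is on daylight time, UTC+09:30.
18:30 UTC + 9h30m = 04:00 Lumeph Territory (rolling into the next day, 4 March 2033).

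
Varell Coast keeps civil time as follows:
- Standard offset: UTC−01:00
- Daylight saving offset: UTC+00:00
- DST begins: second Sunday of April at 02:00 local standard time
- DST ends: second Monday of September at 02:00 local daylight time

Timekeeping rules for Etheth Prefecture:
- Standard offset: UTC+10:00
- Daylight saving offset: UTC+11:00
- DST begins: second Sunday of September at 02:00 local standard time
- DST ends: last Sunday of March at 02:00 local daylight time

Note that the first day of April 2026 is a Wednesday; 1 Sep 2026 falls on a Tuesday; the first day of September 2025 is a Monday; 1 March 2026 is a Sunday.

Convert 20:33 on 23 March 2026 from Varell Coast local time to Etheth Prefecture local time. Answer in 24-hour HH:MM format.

1 April 2026 is a Wednesday, so the first Sunday is April 5 and the second is April 12.
1 September 2026 is a Tuesday, so the first Monday is September 7 and the second is September 14.
Daylight saving runs 12 April – 14 September; 23 March 2026 is outside that window, so Varell Coast is on standard time at UTC−01:00.
20:33 Varell Coast + 1h = 21:33 UTC.
1 September 2025 is a Monday, so the first Sunday is September 7 and the second is September 14.
1 March 2026 is a Sunday, so Sundays fall on 1, 8, 15, 22, 29; the last is March 29.
At the standard offset (UTC+10:00), 21:33 UTC + 10h = 07:33 Etheth Prefecture standard time (rolling into the next day, 24 March 2026).
The standard-time date in Etheth Prefecture, 24 March 2026, falls between 14 September 2025 and 29 March 2026, so daylight saving is in effect and Etheth Prefecture is at UTC+11:00.
21:33 UTC + 11h = 08:33 Etheth Prefecture (rolling into the next day, 24 March 2026).

08:33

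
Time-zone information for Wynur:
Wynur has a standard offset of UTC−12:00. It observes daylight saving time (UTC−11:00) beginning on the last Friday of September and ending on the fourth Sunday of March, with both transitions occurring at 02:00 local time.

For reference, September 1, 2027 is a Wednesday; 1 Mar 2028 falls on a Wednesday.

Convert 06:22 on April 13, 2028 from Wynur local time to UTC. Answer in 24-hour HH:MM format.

1 September 2027 is a Wednesday, so Fridays fall on 3, 10, 17, 24; the last is September 24.
1 March 2028 is a Wednesday, so the first Sunday is March 5 and the fourth is March 26.
Daylight saving runs 24 September 2027 – 26 March 2028; April 13, 2028 is outside that window, so Wynur is on standard time at UTC−12:00.
06:22 local + 12h = 18:22 UTC.

18:22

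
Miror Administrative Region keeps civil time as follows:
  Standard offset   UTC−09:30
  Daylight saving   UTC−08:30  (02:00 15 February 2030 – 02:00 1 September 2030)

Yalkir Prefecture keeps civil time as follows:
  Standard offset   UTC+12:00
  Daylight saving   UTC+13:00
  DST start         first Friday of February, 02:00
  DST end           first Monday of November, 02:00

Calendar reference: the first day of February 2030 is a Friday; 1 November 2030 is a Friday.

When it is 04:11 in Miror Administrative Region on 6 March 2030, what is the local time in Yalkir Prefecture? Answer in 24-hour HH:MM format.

01:41

Daylight saving runs 15 February – 1 September; 6 March 2030 is inside that window, so Miror Administrative Region is at UTC−08:30.
04:11 Miror Administrative Region + 8h30m = 12:41 UTC.
1 February 2030 is a Friday, so the first Friday is February 1.
1 November 2030 is a Friday, so the first Monday is November 4.
At the standard offset (UTC+12:00), 12:41 UTC + 12h = 00:41 Yalkir Prefecture standard time (rolling into the next day, 7 March 2030).
The standard-time date in Yalkir Prefecture, 7 March 2030, falls between 1 February and 4 November, so daylight saving is in effect and Yalkir Prefecture is at UTC+13:00.
12:41 UTC + 13h = 01:41 Yalkir Prefecture (rolling into the next day, 7 March 2030).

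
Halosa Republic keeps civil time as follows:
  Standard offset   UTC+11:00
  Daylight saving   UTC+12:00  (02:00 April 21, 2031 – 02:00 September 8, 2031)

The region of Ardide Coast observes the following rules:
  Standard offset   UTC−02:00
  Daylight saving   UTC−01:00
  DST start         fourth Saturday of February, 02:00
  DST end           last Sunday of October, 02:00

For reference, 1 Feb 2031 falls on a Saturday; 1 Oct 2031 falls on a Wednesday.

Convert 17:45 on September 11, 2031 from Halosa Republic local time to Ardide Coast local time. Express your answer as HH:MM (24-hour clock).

05:45

Daylight saving runs 21 April – 8 September; September 11, 2031 is outside that window, so Halosa Republic is on standard time at UTC+11:00.
17:45 Halosa Republic − 11h = 06:45 UTC.
1 February 2031 is a Saturday, so the first Saturday is February 1 and the fourth is February 22.
1 October 2031 is a Wednesday, so Sundays fall on 5, 12, 19, 26; the last is October 26.
At the standard offset (UTC−02:00), 06:45 UTC − 2h = 04:45 Ardide Coast standard time.
The standard-time date in Ardide Coast, September 11, 2031, falls between 22 February and 26 October, so daylight saving is in effect and Ardide Coast is at UTC−01:00.
06:45 UTC − 1h = 05:45 Ardide Coast.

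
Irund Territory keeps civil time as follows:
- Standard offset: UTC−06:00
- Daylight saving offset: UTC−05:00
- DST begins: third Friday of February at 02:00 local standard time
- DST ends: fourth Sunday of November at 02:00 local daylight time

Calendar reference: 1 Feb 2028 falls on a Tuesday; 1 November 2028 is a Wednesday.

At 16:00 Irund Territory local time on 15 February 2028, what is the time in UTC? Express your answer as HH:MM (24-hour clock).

1 February 2028 is a Tuesday, so the first Friday is February 4 and the third is February 18.
1 November 2028 is a Wednesday, so the first Sunday is November 5 and the fourth is November 26.
15 February 2028 is outside the daylight-saving period (18 February – 26 November), so Irund Territory is on standard time, UTC−06:00.
16:00 local + 6h = 22:00 UTC.

22:00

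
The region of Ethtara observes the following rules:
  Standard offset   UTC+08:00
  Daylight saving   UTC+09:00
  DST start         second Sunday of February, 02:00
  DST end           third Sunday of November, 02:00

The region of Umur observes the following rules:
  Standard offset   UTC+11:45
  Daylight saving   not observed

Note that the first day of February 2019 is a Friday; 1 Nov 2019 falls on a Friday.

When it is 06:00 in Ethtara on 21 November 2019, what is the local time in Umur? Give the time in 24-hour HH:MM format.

09:45

1 February 2019 is a Friday, so the first Sunday is February 3 and the second is February 10.
1 November 2019 is a Friday, so the first Sunday is November 3 and the third is November 17.
Daylight saving runs 10 February – 17 November; 21 November 2019 is outside that window, so Ethtara is on standard time at UTC+08:00.
06:00 Ethtara − 8h = 22:00 UTC (rolling into the previous day, 20 November 2019).
Umur has no daylight saving, so its offset is UTC+11:45 year-round.
22:00 UTC + 11h45m = 09:45 Umur (rolling into the next day, 21 November 2019).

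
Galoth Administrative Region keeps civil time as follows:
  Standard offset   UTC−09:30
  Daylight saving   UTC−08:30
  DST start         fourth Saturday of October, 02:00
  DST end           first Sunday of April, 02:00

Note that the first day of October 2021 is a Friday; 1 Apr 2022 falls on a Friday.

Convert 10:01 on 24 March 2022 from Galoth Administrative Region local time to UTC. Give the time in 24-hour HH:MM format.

1 October 2021 is a Friday, so the first Saturday is October 2 and the fourth is October 23.
1 April 2022 is a Friday, so the first Sunday is April 3.
24 March 2022 falls between 23 October 2021 and 3 April 2022, so daylight saving is in effect and Galoth Administrative Region is at UTC−08:30.
10:01 local + 8h30m = 18:31 UTC.

18:31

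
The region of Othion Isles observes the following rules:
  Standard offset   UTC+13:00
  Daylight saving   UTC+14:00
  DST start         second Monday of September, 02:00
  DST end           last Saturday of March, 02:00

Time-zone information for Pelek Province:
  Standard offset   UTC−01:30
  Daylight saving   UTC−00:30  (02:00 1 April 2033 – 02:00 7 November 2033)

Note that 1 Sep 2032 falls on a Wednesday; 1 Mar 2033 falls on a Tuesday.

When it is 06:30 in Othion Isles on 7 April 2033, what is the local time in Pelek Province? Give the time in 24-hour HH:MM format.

17:00

1 September 2032 is a Wednesday, so the first Monday is September 6 and the second is September 13.
1 March 2033 is a Tuesday, so Saturdays fall on 5, 12, 19, 26; the last is March 26.
Daylight saving runs 13 September 2032 – 26 March 2033; 7 April 2033 is outside that window, so Othion Isles is on standard time at UTC+13:00.
06:30 Othion Isles − 13h = 17:30 UTC (rolling into the previous day, 6 April 2033).
At the standard offset (UTC−01:30), 17:30 UTC − 1h30m = 16:00 Pelek Province standard time.
Daylight saving runs 1 April – 7 November; the standard-time date in Pelek Province, 6 April 2033, is inside that window, so Pelek Province is at UTC−00:30.
17:30 UTC − 0h30m = 17:00 Pelek Province.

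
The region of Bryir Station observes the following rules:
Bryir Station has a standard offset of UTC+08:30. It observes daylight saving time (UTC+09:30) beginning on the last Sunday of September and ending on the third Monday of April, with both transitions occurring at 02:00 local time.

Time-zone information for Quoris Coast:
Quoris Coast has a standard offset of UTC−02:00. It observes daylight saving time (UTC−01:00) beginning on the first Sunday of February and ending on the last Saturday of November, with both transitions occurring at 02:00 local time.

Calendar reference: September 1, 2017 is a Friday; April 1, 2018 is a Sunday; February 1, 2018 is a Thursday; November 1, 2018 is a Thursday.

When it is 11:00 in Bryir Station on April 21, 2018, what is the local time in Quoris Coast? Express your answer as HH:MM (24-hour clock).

1 September 2017 is a Friday, so Sundays fall on 3, 10, 17, 24; the last is September 24.
1 April 2018 is a Sunday, so the first Monday is April 2 and the third is April 16.
April 21, 2018 does not fall between 24 September 2017 and 16 April 2018, so daylight saving is not in effect and Bryir Station is at UTC+08:30.
11:00 Bryir Station − 8h30m = 02:30 UTC.
1 February 2018 is a Thursday, so the first Sunday is February 4.
1 November 2018 is a Thursday, so Saturdays fall on 3, 10, 17, 24; the last is November 24.
At the standard offset (UTC−02:00), 02:30 UTC − 2h = 00:30 Quoris Coast standard time.
Daylight saving runs 4 February – 24 November; the standard-time date in Quoris Coast, April 21, 2018, is inside that window, so Quoris Coast is at UTC−01:00.
02:30 UTC − 1h = 01:30 Quoris Coast.

01:30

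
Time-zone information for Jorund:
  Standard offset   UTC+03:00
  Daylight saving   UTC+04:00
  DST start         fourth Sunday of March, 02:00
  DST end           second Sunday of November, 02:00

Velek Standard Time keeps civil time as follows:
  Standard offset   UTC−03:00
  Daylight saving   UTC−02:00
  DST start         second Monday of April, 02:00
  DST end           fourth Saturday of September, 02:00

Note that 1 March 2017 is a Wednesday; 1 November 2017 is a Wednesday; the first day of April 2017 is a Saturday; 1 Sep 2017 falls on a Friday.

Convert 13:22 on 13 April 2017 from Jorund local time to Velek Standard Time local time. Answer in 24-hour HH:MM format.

07:22

1 March 2017 is a Wednesday, so the first Sunday is March 5 and the fourth is March 26.
1 November 2017 is a Wednesday, so the first Sunday is November 5 and the second is November 12.
13 April 2017 lies within the daylight-saving period (26 March – 12 November), so Jorund is on daylight time, UTC+04:00.
13:22 Jorund − 4h = 09:22 UTC.
1 April 2017 is a Saturday, so the first Monday is April 3 and the second is April 10.
1 September 2017 is a Friday, so the first Saturday is September 2 and the fourth is September 23.
At the standard offset (UTC−03:00), 09:22 UTC − 3h = 06:22 Velek Standard Time standard time.
Daylight saving runs 10 April – 23 September; the standard-time date in Velek Standard Time, 13 April 2017, is inside that window, so Velek Standard Time is at UTC−02:00.
09:22 UTC − 2h = 07:22 Velek Standard Time.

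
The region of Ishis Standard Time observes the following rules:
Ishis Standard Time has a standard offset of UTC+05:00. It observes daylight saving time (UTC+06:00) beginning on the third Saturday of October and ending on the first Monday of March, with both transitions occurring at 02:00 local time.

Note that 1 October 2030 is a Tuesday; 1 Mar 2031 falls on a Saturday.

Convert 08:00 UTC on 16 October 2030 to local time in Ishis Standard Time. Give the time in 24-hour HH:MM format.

1 October 2030 is a Tuesday, so the first Saturday is October 5 and the third is October 19.
1 March 2031 is a Saturday, so the first Monday is March 3.
At the standard offset (UTC+05:00), 08:00 UTC + 5h = 13:00 Ishis Standard Time standard time.
Daylight saving runs 19 October 2030 – 3 March 2031; the standard-time date in Ishis Standard Time, 16 October 2030, is outside that window, so Ishis Standard Time is on standard time at UTC+05:00.
08:00 UTC + 5h = 13:00 local.

13:00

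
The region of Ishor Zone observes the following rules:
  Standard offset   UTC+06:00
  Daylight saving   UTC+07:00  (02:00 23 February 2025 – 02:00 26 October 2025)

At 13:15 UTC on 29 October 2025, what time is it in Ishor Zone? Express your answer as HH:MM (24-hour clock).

At the standard offset (UTC+06:00), 13:15 UTC + 6h = 19:15 Ishor Zone standard time.
Daylight saving runs 23 February – 26 October; the standard-time date in Ishor Zone, 29 October 2025, is outside that window, so Ishor Zone is on standard time at UTC+06:00.
13:15 UTC + 6h = 19:15 local.

19:15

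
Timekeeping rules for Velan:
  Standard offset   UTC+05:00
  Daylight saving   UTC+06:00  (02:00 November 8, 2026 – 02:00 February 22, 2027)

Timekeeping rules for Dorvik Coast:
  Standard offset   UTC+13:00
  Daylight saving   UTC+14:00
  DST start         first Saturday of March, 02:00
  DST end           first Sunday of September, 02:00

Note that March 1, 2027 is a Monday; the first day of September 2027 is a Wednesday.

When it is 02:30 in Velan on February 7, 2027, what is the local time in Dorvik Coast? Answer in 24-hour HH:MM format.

09:30

February 7, 2027 falls between 8 November 2026 and 22 February 2027, so daylight saving is in effect and Velan is at UTC+06:00.
02:30 Velan − 6h = 20:30 UTC (rolling into the previous day, 6 February 2027).
1 March 2027 is a Monday, so the first Saturday is March 6.
1 September 2027 is a Wednesday, so the first Sunday is September 5.
At the standard offset (UTC+13:00), 20:30 UTC + 13h = 09:30 Dorvik Coast standard time (rolling into the next day, 7 February 2027).
The standard-time date in Dorvik Coast, February 7, 2027, does not fall between 6 March and 5 September, so daylight saving is not in effect and Dorvik Coast is at UTC+13:00.
20:30 UTC + 13h = 09:30 Dorvik Coast (rolling into the next day, 7 February 2027).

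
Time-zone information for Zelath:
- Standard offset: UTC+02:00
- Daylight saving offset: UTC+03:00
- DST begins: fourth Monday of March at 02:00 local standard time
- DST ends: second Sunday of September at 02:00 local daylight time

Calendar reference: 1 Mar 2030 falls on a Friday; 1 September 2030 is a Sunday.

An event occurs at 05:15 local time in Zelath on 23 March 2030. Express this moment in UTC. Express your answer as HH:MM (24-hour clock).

1 March 2030 is a Friday, so the first Monday is March 4 and the fourth is March 25.
1 September 2030 is a Sunday, so the first Sunday is September 1 and the second is September 8.
23 March 2030 is outside the daylight-saving period (25 March – 8 September), so Zelath is on standard time, UTC+02:00.
05:15 local − 2h = 03:15 UTC.

03:15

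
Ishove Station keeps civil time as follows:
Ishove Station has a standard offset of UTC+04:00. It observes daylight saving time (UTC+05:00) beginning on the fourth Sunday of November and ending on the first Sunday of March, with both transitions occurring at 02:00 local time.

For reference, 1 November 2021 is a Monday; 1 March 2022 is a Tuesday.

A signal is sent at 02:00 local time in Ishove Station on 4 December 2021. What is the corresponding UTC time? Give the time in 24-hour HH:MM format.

21:00

1 November 2021 is a Monday, so the first Sunday is November 7 and the fourth is November 28.
1 March 2022 is a Tuesday, so the first Sunday is March 6.
Daylight saving runs 28 November 2021 – 6 March 2022; 4 December 2021 is inside that window, so Ishove Station is at UTC+05:00.
02:00 local − 5h = 21:00 UTC (rolling into the previous day, 3 December 2021).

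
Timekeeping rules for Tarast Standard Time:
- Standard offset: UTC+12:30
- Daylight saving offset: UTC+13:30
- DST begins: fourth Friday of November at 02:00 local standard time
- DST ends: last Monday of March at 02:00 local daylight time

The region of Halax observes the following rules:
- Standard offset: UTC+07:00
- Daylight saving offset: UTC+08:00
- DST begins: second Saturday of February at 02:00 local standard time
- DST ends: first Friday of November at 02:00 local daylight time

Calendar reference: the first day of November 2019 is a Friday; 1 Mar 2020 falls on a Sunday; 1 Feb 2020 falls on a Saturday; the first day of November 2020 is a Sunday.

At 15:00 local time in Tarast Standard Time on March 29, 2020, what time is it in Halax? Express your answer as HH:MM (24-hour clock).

1 November 2019 is a Friday, so the first Friday is November 1 and the fourth is November 22.
1 March 2020 is a Sunday, so Mondays fall on 2, 9, 16, 23, 30; the last is March 30.
Daylight saving runs 22 November 2019 – 30 March 2020; March 29, 2020 is inside that window, so Tarast Standard Time is at UTC+13:30.
15:00 Tarast Standard Time − 13h30m = 01:30 UTC.
1 February 2020 is a Saturday, so the first Saturday is February 1 and the second is February 8.
1 November 2020 is a Sunday, so the first Friday is November 6.
At the standard offset (UTC+07:00), 01:30 UTC + 7h = 08:30 Halax standard time.
Daylight saving runs 8 February – 6 November; the standard-time date in Halax, March 29, 2020, is inside that window, so Halax is at UTC+08:00.
01:30 UTC + 8h = 09:30 Halax.

09:30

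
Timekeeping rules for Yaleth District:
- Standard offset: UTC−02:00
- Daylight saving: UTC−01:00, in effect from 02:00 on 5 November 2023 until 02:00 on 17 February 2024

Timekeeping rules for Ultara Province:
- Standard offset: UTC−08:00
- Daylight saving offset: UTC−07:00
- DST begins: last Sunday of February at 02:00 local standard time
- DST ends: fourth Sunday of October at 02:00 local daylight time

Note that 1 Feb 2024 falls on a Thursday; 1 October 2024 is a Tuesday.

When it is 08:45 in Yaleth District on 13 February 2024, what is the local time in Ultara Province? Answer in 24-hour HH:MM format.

13 February 2024 lies within the daylight-saving period (5 November 2023 – 17 February 2024), so Yaleth District is on daylight time, UTC−01:00.
08:45 Yaleth District + 1h = 09:45 UTC.
1 February 2024 is a Thursday, so Sundays fall on 4, 11, 18, 25; the last is February 25.
1 October 2024 is a Tuesday, so the first Sunday is October 6 and the fourth is October 27.
At the standard offset (UTC−08:00), 09:45 UTC − 8h = 01:45 Ultara Province standard time.
The standard-time date in Ultara Province, 13 February 2024, is outside the daylight-saving period (25 February – 27 October), so Ultara Province is on standard time, UTC−08:00.
09:45 UTC − 8h = 01:45 Ultara Province.

01:45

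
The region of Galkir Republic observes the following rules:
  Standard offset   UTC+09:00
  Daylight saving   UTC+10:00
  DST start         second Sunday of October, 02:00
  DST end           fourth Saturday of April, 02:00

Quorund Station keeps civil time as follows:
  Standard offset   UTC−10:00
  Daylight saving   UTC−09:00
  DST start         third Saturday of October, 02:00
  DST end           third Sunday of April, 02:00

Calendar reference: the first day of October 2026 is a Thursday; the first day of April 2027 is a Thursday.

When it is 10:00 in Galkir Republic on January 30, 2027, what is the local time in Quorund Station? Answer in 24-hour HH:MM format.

15:00

1 October 2026 is a Thursday, so the first Sunday is October 4 and the second is October 11.
1 April 2027 is a Thursday, so the first Saturday is April 3 and the fourth is April 24.
Daylight saving runs 11 October 2026 – 24 April 2027; January 30, 2027 is inside that window, so Galkir Republic is at UTC+10:00.
10:00 Galkir Republic − 10h = 00:00 UTC.
1 October 2026 is a Thursday, so the first Saturday is October 3 and the third is October 17.
1 April 2027 is a Thursday, so the first Sunday is April 4 and the third is April 18.
At the standard offset (UTC−10:00), 00:00 UTC − 10h = 14:00 Quorund Station standard time (rolling into the previous day, 29 January 2027).
The standard-time date in Quorund Station, January 29, 2027, falls between 17 October 2026 and 18 April 2027, so daylight saving is in effect and Quorund Station is at UTC−09:00.
00:00 UTC − 9h = 15:00 Quorund Station (rolling into the previous day, 29 January 2027).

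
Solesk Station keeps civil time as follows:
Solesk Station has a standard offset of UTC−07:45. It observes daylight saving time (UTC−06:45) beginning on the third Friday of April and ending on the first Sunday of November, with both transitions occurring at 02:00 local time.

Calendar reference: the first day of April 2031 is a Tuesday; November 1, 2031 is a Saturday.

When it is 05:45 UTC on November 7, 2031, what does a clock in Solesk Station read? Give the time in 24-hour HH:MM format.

1 April 2031 is a Tuesday, so the first Friday is April 4 and the third is April 18.
1 November 2031 is a Saturday, so the first Sunday is November 2.
At the standard offset (UTC−07:45), 05:45 UTC − 7h45m = 22:00 Solesk Station standard time (rolling into the previous day, 6 November 2031).
Daylight saving runs 18 April – 2 November; the standard-time date in Solesk Station, November 6, 2031, is outside that window, so Solesk Station is on standard time at UTC−07:45.
05:45 UTC − 7h45m = 22:00 local (rolling into the previous day, 6 November 2031).

22:00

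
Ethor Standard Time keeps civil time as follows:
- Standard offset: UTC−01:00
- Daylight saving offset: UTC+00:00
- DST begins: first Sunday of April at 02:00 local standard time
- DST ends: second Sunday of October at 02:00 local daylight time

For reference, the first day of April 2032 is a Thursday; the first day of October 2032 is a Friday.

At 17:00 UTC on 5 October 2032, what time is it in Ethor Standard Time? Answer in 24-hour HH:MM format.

17:00

1 April 2032 is a Thursday, so the first Sunday is April 4.
1 October 2032 is a Friday, so the first Sunday is October 3 and the second is October 10.
At the standard offset (UTC−01:00), 17:00 UTC − 1h = 16:00 Ethor Standard Time standard time.
The standard-time date in Ethor Standard Time, 5 October 2032, lies within the daylight-saving period (4 April – 10 October), so Ethor Standard Time is on daylight time, UTC+00:00.
17:00 UTC + 0h = 17:00 local.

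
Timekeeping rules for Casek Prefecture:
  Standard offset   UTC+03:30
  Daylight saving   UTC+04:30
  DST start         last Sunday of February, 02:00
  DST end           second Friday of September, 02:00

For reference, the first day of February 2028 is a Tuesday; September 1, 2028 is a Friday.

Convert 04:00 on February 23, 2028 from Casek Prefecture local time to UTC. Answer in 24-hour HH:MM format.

00:30

1 February 2028 is a Tuesday, so Sundays fall on 6, 13, 20, 27; the last is February 27.
1 September 2028 is a Friday, so the first Friday is September 1 and the second is September 8.
February 23, 2028 is outside the daylight-saving period (27 February – 8 September), so Casek Prefecture is on standard time, UTC+03:30.
04:00 local − 3h30m = 00:30 UTC.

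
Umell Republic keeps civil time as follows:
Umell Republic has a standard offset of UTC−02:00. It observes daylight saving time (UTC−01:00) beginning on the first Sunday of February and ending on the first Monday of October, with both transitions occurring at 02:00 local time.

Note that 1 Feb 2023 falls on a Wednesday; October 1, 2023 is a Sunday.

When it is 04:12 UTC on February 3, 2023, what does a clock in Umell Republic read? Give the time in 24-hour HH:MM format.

1 February 2023 is a Wednesday, so the first Sunday is February 5.
1 October 2023 is a Sunday, so the first Monday is October 2.
At the standard offset (UTC−02:00), 04:12 UTC − 2h = 02:12 Umell Republic standard time.
Daylight saving runs 5 February – 2 October; the standard-time date in Umell Republic, February 3, 2023, is outside that window, so Umell Republic is on standard time at UTC−02:00.
04:12 UTC − 2h = 02:12 local.

02:12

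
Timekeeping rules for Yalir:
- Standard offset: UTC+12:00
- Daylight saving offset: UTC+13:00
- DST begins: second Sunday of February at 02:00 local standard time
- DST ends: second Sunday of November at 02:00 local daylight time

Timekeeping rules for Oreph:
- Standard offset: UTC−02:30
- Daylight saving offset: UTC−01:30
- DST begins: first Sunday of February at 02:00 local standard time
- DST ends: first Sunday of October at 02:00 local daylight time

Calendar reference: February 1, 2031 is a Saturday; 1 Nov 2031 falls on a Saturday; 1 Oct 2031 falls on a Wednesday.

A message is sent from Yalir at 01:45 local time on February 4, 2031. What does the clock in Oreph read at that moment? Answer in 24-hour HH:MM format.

1 February 2031 is a Saturday, so the first Sunday is February 2 and the second is February 9.
1 November 2031 is a Saturday, so the first Sunday is November 2 and the second is November 9.
Daylight saving runs 9 February – 9 November; February 4, 2031 is outside that window, so Yalir is on standard time at UTC+12:00.
01:45 Yalir − 12h = 13:45 UTC (rolling into the previous day, 3 February 2031).
1 February 2031 is a Saturday, so the first Sunday is February 2.
1 October 2031 is a Wednesday, so the first Sunday is October 5.
At the standard offset (UTC−02:30), 13:45 UTC − 2h30m = 11:15 Oreph standard time.
The standard-time date in Oreph, February 3, 2031, lies within the daylight-saving period (2 February – 5 October), so Oreph is on daylight time, UTC−01:30.
13:45 UTC − 1h30m = 12:15 Oreph.

12:15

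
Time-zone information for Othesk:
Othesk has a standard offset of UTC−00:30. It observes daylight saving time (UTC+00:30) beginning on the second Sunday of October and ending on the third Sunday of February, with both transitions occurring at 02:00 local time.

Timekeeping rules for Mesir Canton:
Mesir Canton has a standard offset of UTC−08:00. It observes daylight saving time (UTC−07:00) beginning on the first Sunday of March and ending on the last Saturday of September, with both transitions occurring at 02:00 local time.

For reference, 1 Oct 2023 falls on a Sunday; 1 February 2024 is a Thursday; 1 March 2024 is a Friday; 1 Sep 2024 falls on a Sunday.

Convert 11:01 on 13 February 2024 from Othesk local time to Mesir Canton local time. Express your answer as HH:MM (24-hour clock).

02:31

1 October 2023 is a Sunday, so the first Sunday is October 1 and the second is October 8.
1 February 2024 is a Thursday, so the first Sunday is February 4 and the third is February 18.
Daylight saving runs 8 October 2023 – 18 February 2024; 13 February 2024 is inside that window, so Othesk is at UTC+00:30.
11:01 Othesk − 0h30m = 10:31 UTC.
1 March 2024 is a Friday, so the first Sunday is March 3.
1 September 2024 is a Sunday, so Saturdays fall on 7, 14, 21, 28; the last is September 28.
At the standard offset (UTC−08:00), 10:31 UTC − 8h = 02:31 Mesir Canton standard time.
The standard-time date in Mesir Canton, 13 February 2024, does not fall between 3 March and 28 September, so daylight saving is not in effect and Mesir Canton is at UTC−08:00.
10:31 UTC − 8h = 02:31 Mesir Canton.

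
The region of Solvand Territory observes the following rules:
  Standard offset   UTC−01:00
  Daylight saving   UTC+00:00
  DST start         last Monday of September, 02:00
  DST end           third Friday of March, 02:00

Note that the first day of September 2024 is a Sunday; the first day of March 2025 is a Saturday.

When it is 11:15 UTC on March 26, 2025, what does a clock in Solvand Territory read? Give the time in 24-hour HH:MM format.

10:15

1 September 2024 is a Sunday, so Mondays fall on 2, 9, 16, 23, 30; the last is September 30.
1 March 2025 is a Saturday, so the first Friday is March 7 and the third is March 21.
At the standard offset (UTC−01:00), 11:15 UTC − 1h = 10:15 Solvand Territory standard time.
The standard-time date in Solvand Territory, March 26, 2025, does not fall between 30 September 2024 and 21 March 2025, so daylight saving is not in effect and Solvand Territory is at UTC−01:00.
11:15 UTC − 1h = 10:15 local.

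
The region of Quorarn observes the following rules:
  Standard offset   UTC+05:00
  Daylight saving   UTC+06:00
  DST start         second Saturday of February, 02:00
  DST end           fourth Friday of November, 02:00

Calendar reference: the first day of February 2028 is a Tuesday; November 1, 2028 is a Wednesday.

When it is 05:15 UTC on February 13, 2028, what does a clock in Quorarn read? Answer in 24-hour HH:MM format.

1 February 2028 is a Tuesday, so the first Saturday is February 5 and the second is February 12.
1 November 2028 is a Wednesday, so the first Friday is November 3 and the fourth is November 24.
At the standard offset (UTC+05:00), 05:15 UTC + 5h = 10:15 Quorarn standard time.
Daylight saving runs 12 February – 24 November; the standard-time date in Quorarn, February 13, 2028, is inside that window, so Quorarn is at UTC+06:00.
05:15 UTC + 6h = 11:15 local.

11:15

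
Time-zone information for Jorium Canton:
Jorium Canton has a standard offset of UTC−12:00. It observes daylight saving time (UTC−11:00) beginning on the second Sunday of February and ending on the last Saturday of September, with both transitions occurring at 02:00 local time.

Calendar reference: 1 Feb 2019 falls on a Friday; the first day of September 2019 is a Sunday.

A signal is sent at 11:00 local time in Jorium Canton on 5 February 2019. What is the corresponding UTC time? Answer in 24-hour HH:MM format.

23:00

1 February 2019 is a Friday, so the first Sunday is February 3 and the second is February 10.
1 September 2019 is a Sunday, so Saturdays fall on 7, 14, 21, 28; the last is September 28.
5 February 2019 is outside the daylight-saving period (10 February – 28 September), so Jorium Canton is on standard time, UTC−12:00.
11:00 local + 12h = 23:00 UTC.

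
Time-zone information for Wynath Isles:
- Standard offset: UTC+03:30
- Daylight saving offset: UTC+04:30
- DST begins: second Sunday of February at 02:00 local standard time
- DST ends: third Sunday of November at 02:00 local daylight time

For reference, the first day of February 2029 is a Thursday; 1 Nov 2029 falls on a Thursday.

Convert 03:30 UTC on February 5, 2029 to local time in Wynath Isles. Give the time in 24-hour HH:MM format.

07:00

1 February 2029 is a Thursday, so the first Sunday is February 4 and the second is February 11.
1 November 2029 is a Thursday, so the first Sunday is November 4 and the third is November 18.
At the standard offset (UTC+03:30), 03:30 UTC + 3h30m = 07:00 Wynath Isles standard time.
The standard-time date in Wynath Isles, February 5, 2029, is outside the daylight-saving period (11 February – 18 November), so Wynath Isles is on standard time, UTC+03:30.
03:30 UTC + 3h30m = 07:00 local.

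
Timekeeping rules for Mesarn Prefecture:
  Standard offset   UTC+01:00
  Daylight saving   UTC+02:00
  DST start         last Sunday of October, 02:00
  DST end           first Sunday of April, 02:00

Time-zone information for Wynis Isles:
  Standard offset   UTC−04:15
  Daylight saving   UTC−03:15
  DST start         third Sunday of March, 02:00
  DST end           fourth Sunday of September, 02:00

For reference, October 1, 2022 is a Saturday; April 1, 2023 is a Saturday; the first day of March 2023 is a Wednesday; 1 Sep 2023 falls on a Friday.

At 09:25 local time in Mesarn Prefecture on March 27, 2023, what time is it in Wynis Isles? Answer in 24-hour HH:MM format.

1 October 2022 is a Saturday, so Sundays fall on 2, 9, 16, 23, 30; the last is October 30.
1 April 2023 is a Saturday, so the first Sunday is April 2.
March 27, 2023 lies within the daylight-saving period (30 October 2022 – 2 April 2023), so Mesarn Prefecture is on daylight time, UTC+02:00.
09:25 Mesarn Prefecture − 2h = 07:25 UTC.
1 March 2023 is a Wednesday, so the first Sunday is March 5 and the third is March 19.
1 September 2023 is a Friday, so the first Sunday is September 3 and the fourth is September 24.
At the standard offset (UTC−04:15), 07:25 UTC − 4h15m = 03:10 Wynis Isles standard time.
The standard-time date in Wynis Isles, March 27, 2023, falls between 19 March and 24 September, so daylight saving is in effect and Wynis Isles is at UTC−03:15.
07:25 UTC − 3h15m = 04:10 Wynis Isles.

04:10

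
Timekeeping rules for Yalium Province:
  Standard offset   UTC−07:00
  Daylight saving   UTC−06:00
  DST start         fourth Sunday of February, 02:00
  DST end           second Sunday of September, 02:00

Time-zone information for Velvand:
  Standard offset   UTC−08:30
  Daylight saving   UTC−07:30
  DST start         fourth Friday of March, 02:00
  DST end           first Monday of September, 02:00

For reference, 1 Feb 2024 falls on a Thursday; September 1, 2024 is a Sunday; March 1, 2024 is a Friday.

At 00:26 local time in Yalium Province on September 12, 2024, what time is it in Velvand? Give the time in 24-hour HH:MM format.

1 February 2024 is a Thursday, so the first Sunday is February 4 and the fourth is February 25.
1 September 2024 is a Sunday, so the first Sunday is September 1 and the second is September 8.
September 12, 2024 does not fall between 25 February and 8 September, so daylight saving is not in effect and Yalium Province is at UTC−07:00.
00:26 Yalium Province + 7h = 07:26 UTC.
1 March 2024 is a Friday, so the first Friday is March 1 and the fourth is March 22.
1 September 2024 is a Sunday, so the first Monday is September 2.
At the standard offset (UTC−08:30), 07:26 UTC − 8h30m = 22:56 Velvand standard time (rolling into the previous day, 11 September 2024).
The standard-time date in Velvand, September 11, 2024, is outside the daylight-saving period (22 March – 2 September), so Velvand is on standard time, UTC−08:30.
07:26 UTC − 8h30m = 22:56 Velvand (rolling into the previous day, 11 September 2024).

22:56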